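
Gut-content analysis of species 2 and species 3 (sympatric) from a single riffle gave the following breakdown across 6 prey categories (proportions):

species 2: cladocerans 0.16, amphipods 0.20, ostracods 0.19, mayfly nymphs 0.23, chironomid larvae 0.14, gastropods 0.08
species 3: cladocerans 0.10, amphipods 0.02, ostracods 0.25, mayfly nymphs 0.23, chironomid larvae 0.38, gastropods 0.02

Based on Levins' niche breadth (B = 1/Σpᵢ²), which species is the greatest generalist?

Σp_2ᵢ² = 0.16² + 0.20² + 0.19² + 0.23² + 0.14² + 0.08² = 0.0256 + 0.0400 + 0.0361 + 0.0529 + 0.0196 + 0.0064 = 0.1806
B_2 = 1 / 0.1806 = 5.5371
Σp_3ᵢ² = 0.10² + 0.02² + 0.25² + 0.23² + 0.38² + 0.02² = 0.0100 + 0.0004 + 0.0625 + 0.0529 + 0.1444 + 0.0004 = 0.2706
B_3 = 1 / 0.2706 = 3.6955
Highest B → broadest niche (most generalist): species 2 (B = 5.54).

species 2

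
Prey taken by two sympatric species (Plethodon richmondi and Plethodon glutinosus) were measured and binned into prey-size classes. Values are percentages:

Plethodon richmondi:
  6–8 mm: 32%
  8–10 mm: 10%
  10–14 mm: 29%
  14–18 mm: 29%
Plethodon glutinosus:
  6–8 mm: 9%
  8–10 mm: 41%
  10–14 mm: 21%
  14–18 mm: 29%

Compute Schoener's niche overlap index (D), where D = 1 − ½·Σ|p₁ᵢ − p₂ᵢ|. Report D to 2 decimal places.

0.69

Convert percentages to proportions (divide by 100).
Σ|p₁ᵢ − p₂ᵢ| = 0.23 + 0.31 + 0.08 + 0.00 = 0.62
D = 1 − ½ × 0.62 = 1 − 0.310 = 0.6900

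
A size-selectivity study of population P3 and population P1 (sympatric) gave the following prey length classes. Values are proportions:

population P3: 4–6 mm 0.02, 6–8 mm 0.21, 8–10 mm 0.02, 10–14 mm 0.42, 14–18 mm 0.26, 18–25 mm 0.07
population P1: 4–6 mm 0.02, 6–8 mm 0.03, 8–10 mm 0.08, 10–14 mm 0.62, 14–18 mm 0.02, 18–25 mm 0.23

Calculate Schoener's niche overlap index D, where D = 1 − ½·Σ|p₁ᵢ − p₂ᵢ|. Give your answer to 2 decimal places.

0.58

Σ|p₁ᵢ − p₂ᵢ| = 0.00 + 0.18 + 0.06 + 0.20 + 0.24 + 0.16 = 0.84
D = 1 − ½ × 0.84 = 1 − 0.420 = 0.5800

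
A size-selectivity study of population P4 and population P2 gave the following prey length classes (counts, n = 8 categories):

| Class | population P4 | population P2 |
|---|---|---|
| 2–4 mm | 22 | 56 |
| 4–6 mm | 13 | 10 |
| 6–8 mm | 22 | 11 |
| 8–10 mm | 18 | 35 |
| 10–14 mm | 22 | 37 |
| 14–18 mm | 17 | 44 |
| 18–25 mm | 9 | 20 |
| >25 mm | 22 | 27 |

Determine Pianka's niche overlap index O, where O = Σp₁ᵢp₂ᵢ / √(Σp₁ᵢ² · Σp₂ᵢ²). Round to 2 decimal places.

0.91

Proportions for population P4 (n=145): 22/145=0.1517, 13/145=0.0897, 22/145=0.1517, 18/145=0.1241, 22/145=0.1517, 17/145=0.1172, 9/145=0.0621, 22/145=0.1517
Proportions for population P2 (n=240): 56/240=0.2333, 10/240=0.0417, 11/240=0.0458, 35/240=0.1458, 37/240=0.1542, 44/240=0.1833, 20/240=0.0833, 27/240=0.1125
Σ p₁ᵢp₂ᵢ = 0.035392 + 0.003740 + 0.006948 + 0.018094 + 0.023392 + 0.021483 + 0.005173 + 0.017066 = 0.131288
Σp_1ᵢ² = 0.1517² + 0.0897² + 0.1517² + 0.1241² + 0.1517² + 0.1172² + 0.0621² + 0.1517² = 0.023013 + 0.008046 + 0.023013 + 0.015401 + 0.023013 + 0.013736 + 0.003856 + 0.023013 = 0.133091
Σp_2ᵢ² = 0.2333² + 0.0417² + 0.0458² + 0.1458² + 0.1542² + 0.1833² + 0.0833² + 0.1125² = 0.054429 + 0.001739 + 0.002098 + 0.021258 + 0.023778 + 0.033599 + 0.006939 + 0.012656 = 0.156496
O = 0.131288 / √(0.133091 × 0.156496) = 0.131288 / 0.1443198 = 0.9097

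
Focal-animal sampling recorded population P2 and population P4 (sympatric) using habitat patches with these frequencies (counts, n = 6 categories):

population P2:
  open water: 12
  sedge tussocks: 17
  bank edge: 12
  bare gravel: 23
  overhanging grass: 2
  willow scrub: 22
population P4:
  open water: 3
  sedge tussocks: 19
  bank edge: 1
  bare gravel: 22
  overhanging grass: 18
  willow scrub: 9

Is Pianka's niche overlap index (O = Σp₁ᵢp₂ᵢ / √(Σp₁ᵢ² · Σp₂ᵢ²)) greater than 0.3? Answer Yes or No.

Yes

Proportions for population P2 (n=88): 12/88=0.1364, 17/88=0.1932, 12/88=0.1364, 23/88=0.2614, 2/88=0.0227, 22/88=0.2500
Proportions for population P4 (n=72): 3/72=0.0417, 19/72=0.2639, 1/72=0.0139, 22/72=0.3056, 18/72=0.2500, 9/72=0.1250
Σ p₁ᵢp₂ᵢ = 0.005688 + 0.050985 + 0.001896 + 0.079884 + 0.005675 + 0.031250 = 0.175378
Σp_1ᵢ² = 0.1364² + 0.1932² + 0.1364² + 0.2614² + 0.0227² + 0.2500² = 0.018605 + 0.037326 + 0.018605 + 0.068330 + 0.000515 + 0.062500 = 0.205881
Σp_2ᵢ² = 0.0417² + 0.2639² + 0.0139² + 0.3056² + 0.2500² + 0.1250² = 0.001739 + 0.069643 + 0.000193 + 0.093391 + 0.062500 + 0.015625 = 0.243091
O = 0.175378 / √(0.205881 × 0.243091) = 0.175378 / 0.2237137 = 0.7839
O = 0.7839 > 0.3 → Yes.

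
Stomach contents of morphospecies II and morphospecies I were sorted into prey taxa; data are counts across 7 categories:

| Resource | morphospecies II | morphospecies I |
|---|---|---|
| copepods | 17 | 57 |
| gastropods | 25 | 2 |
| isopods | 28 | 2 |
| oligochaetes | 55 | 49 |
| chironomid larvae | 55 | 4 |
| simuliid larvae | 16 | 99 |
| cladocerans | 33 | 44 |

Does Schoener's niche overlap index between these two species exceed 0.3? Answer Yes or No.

Proportions for morphospecies II (n=229): 17/229=0.0742, 25/229=0.1092, 28/229=0.1223, 55/229=0.2402, 55/229=0.2402, 16/229=0.0699, 33/229=0.1441
Proportions for morphospecies I (n=257): 57/257=0.2218, 2/257=0.0078, 2/257=0.0078, 49/257=0.1907, 4/257=0.0156, 99/257=0.3852, 44/257=0.1712
Σ|p₁ᵢ − p₂ᵢ| = 0.1476 + 0.1014 + 0.1145 + 0.0495 + 0.2246 + 0.3153 + 0.0271 = 0.9800
D = 1 − ½ × 0.9800 = 1 − 0.49000 = 0.51000
D = 0.51000 > 0.3 → Yes.

Yes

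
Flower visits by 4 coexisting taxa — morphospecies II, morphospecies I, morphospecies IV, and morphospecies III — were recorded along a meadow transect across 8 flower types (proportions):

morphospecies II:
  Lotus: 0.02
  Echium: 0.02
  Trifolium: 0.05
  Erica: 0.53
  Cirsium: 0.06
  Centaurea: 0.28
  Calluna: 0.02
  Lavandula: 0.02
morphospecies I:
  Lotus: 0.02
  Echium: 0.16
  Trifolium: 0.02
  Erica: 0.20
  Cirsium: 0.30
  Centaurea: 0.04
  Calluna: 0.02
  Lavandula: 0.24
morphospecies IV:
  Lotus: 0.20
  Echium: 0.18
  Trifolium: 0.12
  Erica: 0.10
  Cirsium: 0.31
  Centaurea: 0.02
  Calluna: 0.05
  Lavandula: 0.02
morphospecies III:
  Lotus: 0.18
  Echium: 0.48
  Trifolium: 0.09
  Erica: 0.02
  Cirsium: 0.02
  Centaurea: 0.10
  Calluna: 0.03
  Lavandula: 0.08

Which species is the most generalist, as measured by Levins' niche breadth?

Σp_IIᵢ² = 0.02² + 0.02² + 0.05² + 0.53² + 0.06² + 0.28² + 0.02² + 0.02² = 0.0004 + 0.0004 + 0.0025 + 0.2809 + 0.0036 + 0.0784 + 0.0004 + 0.0004 = 0.3670
B_II = 1 / 0.3670 = 2.7248
Σp_Iᵢ² = 0.02² + 0.16² + 0.02² + 0.20² + 0.30² + 0.04² + 0.02² + 0.24² = 0.0004 + 0.0256 + 0.0004 + 0.0400 + 0.0900 + 0.0016 + 0.0004 + 0.0576 = 0.2160
B_I = 1 / 0.2160 = 4.6296
Σp_IVᵢ² = 0.20² + 0.18² + 0.12² + 0.10² + 0.31² + 0.02² + 0.05² + 0.02² = 0.0400 + 0.0324 + 0.0144 + 0.0100 + 0.0961 + 0.0004 + 0.0025 + 0.0004 = 0.1962
B_IV = 1 / 0.1962 = 5.0968
Σp_IIIᵢ² = 0.18² + 0.48² + 0.09² + 0.02² + 0.02² + 0.10² + 0.03² + 0.08² = 0.0324 + 0.2304 + 0.0081 + 0.0004 + 0.0004 + 0.0100 + 0.0009 + 0.0064 = 0.2890
B_III = 1 / 0.2890 = 3.4602
Highest B → broadest niche (most generalist): morphospecies IV (B = 5.10).

morphospecies IV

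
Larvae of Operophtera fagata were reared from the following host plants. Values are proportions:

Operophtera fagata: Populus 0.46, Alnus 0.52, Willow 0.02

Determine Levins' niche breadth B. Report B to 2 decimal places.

Σpᵢ² = 0.46² + 0.52² + 0.02² = 0.2116 + 0.2704 + 0.0004 = 0.4824
B = 1 / 0.4824 = 2.0730

2.07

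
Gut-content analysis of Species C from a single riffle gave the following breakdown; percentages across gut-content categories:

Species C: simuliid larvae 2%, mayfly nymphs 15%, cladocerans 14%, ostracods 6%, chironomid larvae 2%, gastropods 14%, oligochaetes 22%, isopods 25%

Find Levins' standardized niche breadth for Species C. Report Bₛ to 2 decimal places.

Convert percentages to proportions (divide by 100).
Σpᵢ² = 0.02² + 0.15² + 0.14² + 0.06² + 0.02² + 0.14² + 0.22² + 0.25² = 0.0004 + 0.0225 + 0.0196 + 0.0036 + 0.0004 + 0.0196 + 0.0484 + 0.0625 = 0.1770
B = 1 / 0.1770 = 5.6497
Bₛ = (B − 1)/(n − 1) = (5.6497 − 1)/(8 − 1) = 4.6497/7 = 0.6642

0.66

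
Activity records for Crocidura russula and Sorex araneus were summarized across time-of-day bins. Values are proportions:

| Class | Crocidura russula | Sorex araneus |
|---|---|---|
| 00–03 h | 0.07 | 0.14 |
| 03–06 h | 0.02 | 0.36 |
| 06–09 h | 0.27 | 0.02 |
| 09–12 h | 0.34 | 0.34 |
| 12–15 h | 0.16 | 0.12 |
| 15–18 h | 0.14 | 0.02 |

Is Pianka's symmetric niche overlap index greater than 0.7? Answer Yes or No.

No

Σ p₁ᵢp₂ᵢ = 0.0098 + 0.0072 + 0.0054 + 0.1156 + 0.0192 + 0.0028 = 0.1600
Σp_1ᵢ² = 0.07² + 0.02² + 0.27² + 0.34² + 0.16² + 0.14² = 0.0049 + 0.0004 + 0.0729 + 0.1156 + 0.0256 + 0.0196 = 0.2390
Σp_2ᵢ² = 0.14² + 0.36² + 0.02² + 0.34² + 0.12² + 0.02² = 0.0196 + 0.1296 + 0.0004 + 0.1156 + 0.0144 + 0.0004 = 0.2800
O = 0.1600 / √(0.2390 × 0.2800) = 0.1600 / 0.25869 = 0.6185
O = 0.6185 < 0.7 → No.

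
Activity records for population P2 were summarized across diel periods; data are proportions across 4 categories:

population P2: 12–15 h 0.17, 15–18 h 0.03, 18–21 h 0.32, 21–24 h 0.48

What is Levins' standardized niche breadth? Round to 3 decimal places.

0.586

Σpᵢ² = 0.17² + 0.03² + 0.32² + 0.48² = 0.0289 + 0.0009 + 0.1024 + 0.2304 = 0.3626
B = 1 / 0.3626 = 2.75786
Bₛ = (B − 1)/(n − 1) = (2.75786 − 1)/(4 − 1) = 1.75786/3 = 0.58595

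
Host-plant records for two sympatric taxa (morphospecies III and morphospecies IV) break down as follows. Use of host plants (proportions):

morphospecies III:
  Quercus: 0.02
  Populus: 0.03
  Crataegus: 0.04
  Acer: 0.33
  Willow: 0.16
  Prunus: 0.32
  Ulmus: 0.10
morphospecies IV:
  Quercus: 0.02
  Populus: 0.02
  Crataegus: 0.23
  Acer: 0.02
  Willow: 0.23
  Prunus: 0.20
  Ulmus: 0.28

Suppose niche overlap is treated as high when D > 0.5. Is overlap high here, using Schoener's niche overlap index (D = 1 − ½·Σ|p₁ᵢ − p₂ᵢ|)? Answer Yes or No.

Σ|p₁ᵢ − p₂ᵢ| = 0.00 + 0.01 + 0.19 + 0.31 + 0.07 + 0.12 + 0.18 = 0.88
D = 1 − ½ × 0.88 = 1 − 0.440 = 0.5600
D = 0.5600 > 0.5 → Yes.

Yes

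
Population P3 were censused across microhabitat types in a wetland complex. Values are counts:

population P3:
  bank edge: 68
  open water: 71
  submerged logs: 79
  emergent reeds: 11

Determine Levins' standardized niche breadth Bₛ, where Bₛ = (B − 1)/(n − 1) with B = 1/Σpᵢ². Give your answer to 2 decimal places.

Proportions for population P3 (n=229): 68/229=0.2969, 71/229=0.3100, 79/229=0.3450, 11/229=0.0480
Σpᵢ² = 0.2969² + 0.3100² + 0.3450² + 0.0480² = 0.088150 + 0.096100 + 0.119025 + 0.002304 = 0.305579
B = 1 / 0.305579 = 3.2725
Bₛ = (B − 1)/(n − 1) = (3.2725 − 1)/(4 − 1) = 2.2725/3 = 0.7575

0.76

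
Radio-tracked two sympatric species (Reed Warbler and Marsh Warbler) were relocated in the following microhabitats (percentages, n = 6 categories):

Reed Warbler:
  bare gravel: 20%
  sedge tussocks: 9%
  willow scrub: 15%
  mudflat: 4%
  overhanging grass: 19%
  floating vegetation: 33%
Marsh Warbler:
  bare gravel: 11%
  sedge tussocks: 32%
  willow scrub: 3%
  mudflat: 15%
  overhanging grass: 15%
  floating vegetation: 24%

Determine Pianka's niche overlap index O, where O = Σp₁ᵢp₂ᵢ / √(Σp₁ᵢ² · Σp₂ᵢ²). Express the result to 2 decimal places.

Convert percentages to proportions (divide by 100).
Σ p₁ᵢp₂ᵢ = 0.0220 + 0.0288 + 0.0045 + 0.0060 + 0.0285 + 0.0792 = 0.1690
Σp_1ᵢ² = 0.20² + 0.09² + 0.15² + 0.04² + 0.19² + 0.33² = 0.0400 + 0.0081 + 0.0225 + 0.0016 + 0.0361 + 0.1089 = 0.2172
Σp_2ᵢ² = 0.11² + 0.32² + 0.03² + 0.15² + 0.15² + 0.24² = 0.0121 + 0.1024 + 0.0009 + 0.0225 + 0.0225 + 0.0576 = 0.2180
O = 0.1690 / √(0.2172 × 0.2180) = 0.1690 / 0.21760 = 0.7767

0.78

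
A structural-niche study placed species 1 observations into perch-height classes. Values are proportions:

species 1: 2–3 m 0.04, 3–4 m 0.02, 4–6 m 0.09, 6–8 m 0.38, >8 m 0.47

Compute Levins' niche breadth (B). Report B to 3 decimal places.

Σpᵢ² = 0.04² + 0.02² + 0.09² + 0.38² + 0.47² = 0.0016 + 0.0004 + 0.0081 + 0.1444 + 0.2209 = 0.3754
B = 1 / 0.3754 = 2.66383

2.664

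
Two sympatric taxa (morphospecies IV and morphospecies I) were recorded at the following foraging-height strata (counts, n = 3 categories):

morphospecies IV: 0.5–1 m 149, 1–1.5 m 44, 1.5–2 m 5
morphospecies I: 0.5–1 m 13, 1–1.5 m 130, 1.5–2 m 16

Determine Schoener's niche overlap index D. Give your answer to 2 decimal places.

Proportions for morphospecies IV (n=198): 149/198=0.7525, 44/198=0.2222, 5/198=0.0253
Proportions for morphospecies I (n=159): 13/159=0.0818, 130/159=0.8176, 16/159=0.1006
Σ|p₁ᵢ − p₂ᵢ| = 0.6707 + 0.5954 + 0.0753 = 1.3414
D = 1 − ½ × 1.3414 = 1 − 0.67070 = 0.32930

0.33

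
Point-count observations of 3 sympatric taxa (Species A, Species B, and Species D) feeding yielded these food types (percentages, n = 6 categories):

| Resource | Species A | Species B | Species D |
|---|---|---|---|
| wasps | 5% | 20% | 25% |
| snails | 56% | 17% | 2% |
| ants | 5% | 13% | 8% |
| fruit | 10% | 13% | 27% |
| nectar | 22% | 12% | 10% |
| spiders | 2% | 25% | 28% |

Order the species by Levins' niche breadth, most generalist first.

Convert percentages to proportions (divide by 100).
Σp_Aᵢ² = 0.05² + 0.56² + 0.05² + 0.10² + 0.22² + 0.02² = 0.0025 + 0.3136 + 0.0025 + 0.0100 + 0.0484 + 0.0004 = 0.3774
B_A = 1 / 0.3774 = 2.6497
Σp_Bᵢ² = 0.20² + 0.17² + 0.13² + 0.13² + 0.12² + 0.25² = 0.0400 + 0.0289 + 0.0169 + 0.0169 + 0.0144 + 0.0625 = 0.1796
B_B = 1 / 0.1796 = 5.5679
Σp_Dᵢ² = 0.25² + 0.02² + 0.08² + 0.27² + 0.10² + 0.28² = 0.0625 + 0.0004 + 0.0064 + 0.0729 + 0.0100 + 0.0784 = 0.2306
B_D = 1 / 0.2306 = 4.3365
Ranking by B (broadest → narrowest): Species B (5.57) > Species D (4.34) > Species A (2.65)

Species B > Species D > Species A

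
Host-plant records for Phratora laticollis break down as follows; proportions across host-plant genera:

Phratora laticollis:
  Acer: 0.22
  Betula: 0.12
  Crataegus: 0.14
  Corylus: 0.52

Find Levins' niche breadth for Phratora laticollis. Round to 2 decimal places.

2.83

Σpᵢ² = 0.22² + 0.12² + 0.14² + 0.52² = 0.0484 + 0.0144 + 0.0196 + 0.2704 = 0.3528
B = 1 / 0.3528 = 2.8345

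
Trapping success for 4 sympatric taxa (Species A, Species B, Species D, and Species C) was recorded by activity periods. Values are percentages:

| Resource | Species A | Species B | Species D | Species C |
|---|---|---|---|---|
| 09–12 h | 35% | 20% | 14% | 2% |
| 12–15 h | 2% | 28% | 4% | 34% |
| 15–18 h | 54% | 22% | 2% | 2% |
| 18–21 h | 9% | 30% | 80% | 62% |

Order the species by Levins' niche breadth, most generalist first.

Species B > Species A > Species C > Species D

Convert percentages to proportions (divide by 100).
Σp_Aᵢ² = 0.35² + 0.02² + 0.54² + 0.09² = 0.1225 + 0.0004 + 0.2916 + 0.0081 = 0.4226
B_A = 1 / 0.4226 = 2.3663
Σp_Bᵢ² = 0.20² + 0.28² + 0.22² + 0.30² = 0.0400 + 0.0784 + 0.0484 + 0.0900 = 0.2568
B_B = 1 / 0.2568 = 3.8941
Σp_Dᵢ² = 0.14² + 0.04² + 0.02² + 0.80² = 0.0196 + 0.0016 + 0.0004 + 0.6400 = 0.6616
B_D = 1 / 0.6616 = 1.5115
Σp_Cᵢ² = 0.02² + 0.34² + 0.02² + 0.62² = 0.0004 + 0.1156 + 0.0004 + 0.3844 = 0.5008
B_C = 1 / 0.5008 = 1.9968
Ranking by B (broadest → narrowest): Species B (3.89) > Species A (2.37) > Species C (2.00) > Species D (1.51)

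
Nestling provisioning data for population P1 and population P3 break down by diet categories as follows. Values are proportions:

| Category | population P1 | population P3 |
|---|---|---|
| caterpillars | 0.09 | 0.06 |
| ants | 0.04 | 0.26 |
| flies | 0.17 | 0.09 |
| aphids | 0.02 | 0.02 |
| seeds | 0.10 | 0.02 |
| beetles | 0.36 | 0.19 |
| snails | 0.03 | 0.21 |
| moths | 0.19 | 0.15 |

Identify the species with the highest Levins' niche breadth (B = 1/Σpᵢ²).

Σp_P1ᵢ² = 0.09² + 0.04² + 0.17² + 0.02² + 0.10² + 0.36² + 0.03² + 0.19² = 0.0081 + 0.0016 + 0.0289 + 0.0004 + 0.0100 + 0.1296 + 0.0009 + 0.0361 = 0.2156
B_P1 = 1 / 0.2156 = 4.6382
Σp_P3ᵢ² = 0.06² + 0.26² + 0.09² + 0.02² + 0.02² + 0.19² + 0.21² + 0.15² = 0.0036 + 0.0676 + 0.0081 + 0.0004 + 0.0004 + 0.0361 + 0.0441 + 0.0225 = 0.1828
B_P3 = 1 / 0.1828 = 5.4705
Highest B → broadest niche (most generalist): population P3 (B = 5.47).

population P3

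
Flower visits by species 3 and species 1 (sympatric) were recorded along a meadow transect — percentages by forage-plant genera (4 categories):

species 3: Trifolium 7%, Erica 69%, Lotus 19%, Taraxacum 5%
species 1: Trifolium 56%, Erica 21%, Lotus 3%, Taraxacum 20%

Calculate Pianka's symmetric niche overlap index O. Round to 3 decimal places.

Convert percentages to proportions (divide by 100).
Σ p₁ᵢp₂ᵢ = 0.0392 + 0.1449 + 0.0057 + 0.0100 = 0.1998
Σp_1ᵢ² = 0.07² + 0.69² + 0.19² + 0.05² = 0.0049 + 0.4761 + 0.0361 + 0.0025 = 0.5196
Σp_2ᵢ² = 0.56² + 0.21² + 0.03² + 0.20² = 0.3136 + 0.0441 + 0.0009 + 0.0400 = 0.3986
O = 0.1998 / √(0.5196 × 0.3986) = 0.1998 / 0.455096 = 0.43903

0.439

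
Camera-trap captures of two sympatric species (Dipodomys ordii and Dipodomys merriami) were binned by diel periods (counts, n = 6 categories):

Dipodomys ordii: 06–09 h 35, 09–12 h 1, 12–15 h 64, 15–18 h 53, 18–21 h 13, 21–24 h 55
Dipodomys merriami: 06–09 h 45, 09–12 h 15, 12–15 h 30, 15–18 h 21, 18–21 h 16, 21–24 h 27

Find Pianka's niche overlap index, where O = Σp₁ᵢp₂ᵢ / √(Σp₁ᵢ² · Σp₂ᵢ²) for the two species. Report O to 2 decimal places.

Proportions for Dipodomys ordii (n=221): 35/221=0.1584, 1/221=0.0045, 64/221=0.2896, 53/221=0.2398, 13/221=0.0588, 55/221=0.2489
Proportions for Dipodomys merriami (n=154): 45/154=0.2922, 15/154=0.0974, 30/154=0.1948, 21/154=0.1364, 16/154=0.1039, 27/154=0.1753
Σ p₁ᵢp₂ᵢ = 0.046284 + 0.000438 + 0.056414 + 0.032709 + 0.006109 + 0.043632 = 0.185586
Σp_1ᵢ² = 0.1584² + 0.0045² + 0.2896² + 0.2398² + 0.0588² + 0.2489² = 0.025091 + 0.000020 + 0.083868 + 0.057504 + 0.003457 + 0.061951 = 0.231891
Σp_2ᵢ² = 0.2922² + 0.0974² + 0.1948² + 0.1364² + 0.1039² + 0.1753² = 0.085381 + 0.009487 + 0.037947 + 0.018605 + 0.010795 + 0.030730 = 0.192945
O = 0.185586 / √(0.231891 × 0.192945) = 0.185586 / 0.2115235 = 0.8774

0.88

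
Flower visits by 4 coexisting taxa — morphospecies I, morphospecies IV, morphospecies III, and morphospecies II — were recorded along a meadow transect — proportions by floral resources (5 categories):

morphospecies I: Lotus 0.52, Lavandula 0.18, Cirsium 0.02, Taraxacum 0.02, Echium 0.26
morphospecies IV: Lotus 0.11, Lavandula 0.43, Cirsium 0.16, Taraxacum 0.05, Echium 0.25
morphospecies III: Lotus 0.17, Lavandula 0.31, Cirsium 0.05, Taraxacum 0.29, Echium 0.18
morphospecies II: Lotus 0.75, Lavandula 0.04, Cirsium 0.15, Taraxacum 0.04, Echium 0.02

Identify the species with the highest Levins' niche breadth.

Σp_Iᵢ² = 0.52² + 0.18² + 0.02² + 0.02² + 0.26² = 0.2704 + 0.0324 + 0.0004 + 0.0004 + 0.0676 = 0.3712
B_I = 1 / 0.3712 = 2.6940
Σp_IVᵢ² = 0.11² + 0.43² + 0.16² + 0.05² + 0.25² = 0.0121 + 0.1849 + 0.0256 + 0.0025 + 0.0625 = 0.2876
B_IV = 1 / 0.2876 = 3.4771
Σp_IIIᵢ² = 0.17² + 0.31² + 0.05² + 0.29² + 0.18² = 0.0289 + 0.0961 + 0.0025 + 0.0841 + 0.0324 = 0.2440
B_III = 1 / 0.2440 = 4.0984
Σp_IIᵢ² = 0.75² + 0.04² + 0.15² + 0.04² + 0.02² = 0.5625 + 0.0016 + 0.0225 + 0.0016 + 0.0004 = 0.5886
B_II = 1 / 0.5886 = 1.6989
Highest B → broadest niche (most generalist): morphospecies III (B = 4.10).

morphospecies III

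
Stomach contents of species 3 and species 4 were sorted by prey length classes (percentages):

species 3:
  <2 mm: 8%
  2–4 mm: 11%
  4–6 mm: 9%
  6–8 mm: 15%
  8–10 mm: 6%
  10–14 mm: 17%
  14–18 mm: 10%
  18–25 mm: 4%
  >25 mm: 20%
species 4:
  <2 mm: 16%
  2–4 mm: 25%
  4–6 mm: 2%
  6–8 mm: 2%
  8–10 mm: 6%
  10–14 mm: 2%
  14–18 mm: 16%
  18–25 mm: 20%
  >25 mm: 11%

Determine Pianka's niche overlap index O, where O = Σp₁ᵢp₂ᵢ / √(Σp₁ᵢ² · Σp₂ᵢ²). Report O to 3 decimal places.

Convert percentages to proportions (divide by 100).
Σ p₁ᵢp₂ᵢ = 0.0128 + 0.0275 + 0.0018 + 0.0030 + 0.0036 + 0.0034 + 0.0160 + 0.0080 + 0.0220 = 0.0981
Σp_1ᵢ² = 0.08² + 0.11² + 0.09² + 0.15² + 0.06² + 0.17² + 0.10² + 0.04² + 0.20² = 0.0064 + 0.0121 + 0.0081 + 0.0225 + 0.0036 + 0.0289 + 0.0100 + 0.0016 + 0.0400 = 0.1332
Σp_2ᵢ² = 0.16² + 0.25² + 0.02² + 0.02² + 0.06² + 0.02² + 0.16² + 0.20² + 0.11² = 0.0256 + 0.0625 + 0.0004 + 0.0004 + 0.0036 + 0.0004 + 0.0256 + 0.0400 + 0.0121 = 0.1706
O = 0.0981 / √(0.1332 × 0.1706) = 0.0981 / 0.150745 = 0.65077

0.651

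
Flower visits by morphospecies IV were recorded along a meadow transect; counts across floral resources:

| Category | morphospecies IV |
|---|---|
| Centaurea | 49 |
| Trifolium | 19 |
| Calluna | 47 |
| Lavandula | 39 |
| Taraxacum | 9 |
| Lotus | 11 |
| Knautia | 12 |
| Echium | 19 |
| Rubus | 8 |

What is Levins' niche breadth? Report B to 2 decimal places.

6.25

Proportions for morphospecies IV (n=213): 49/213=0.2300, 19/213=0.0892, 47/213=0.2207, 39/213=0.1831, 9/213=0.0423, 11/213=0.0516, 12/213=0.0563, 19/213=0.0892, 8/213=0.0376
Σpᵢ² = 0.2300² + 0.0892² + 0.2207² + 0.1831² + 0.0423² + 0.0516² + 0.0563² + 0.0892² + 0.0376² = 0.052900 + 0.007957 + 0.048708 + 0.033526 + 0.001789 + 0.002663 + 0.003170 + 0.007957 + 0.001414 = 0.160084
B = 1 / 0.160084 = 6.2467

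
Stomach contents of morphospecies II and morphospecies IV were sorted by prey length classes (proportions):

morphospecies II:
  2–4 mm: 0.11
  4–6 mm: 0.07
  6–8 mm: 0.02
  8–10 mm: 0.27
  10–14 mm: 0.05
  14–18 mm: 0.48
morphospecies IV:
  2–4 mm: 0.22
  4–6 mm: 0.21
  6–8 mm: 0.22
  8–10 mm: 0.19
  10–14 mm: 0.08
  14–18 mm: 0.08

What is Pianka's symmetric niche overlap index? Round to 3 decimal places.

0.553

Σ p₁ᵢp₂ᵢ = 0.0242 + 0.0147 + 0.0044 + 0.0513 + 0.0040 + 0.0384 = 0.1370
Σp_1ᵢ² = 0.11² + 0.07² + 0.02² + 0.27² + 0.05² + 0.48² = 0.0121 + 0.0049 + 0.0004 + 0.0729 + 0.0025 + 0.2304 = 0.3232
Σp_2ᵢ² = 0.22² + 0.21² + 0.22² + 0.19² + 0.08² + 0.08² = 0.0484 + 0.0441 + 0.0484 + 0.0361 + 0.0064 + 0.0064 = 0.1898
O = 0.1370 / √(0.3232 × 0.1898) = 0.1370 / 0.247676 = 0.55314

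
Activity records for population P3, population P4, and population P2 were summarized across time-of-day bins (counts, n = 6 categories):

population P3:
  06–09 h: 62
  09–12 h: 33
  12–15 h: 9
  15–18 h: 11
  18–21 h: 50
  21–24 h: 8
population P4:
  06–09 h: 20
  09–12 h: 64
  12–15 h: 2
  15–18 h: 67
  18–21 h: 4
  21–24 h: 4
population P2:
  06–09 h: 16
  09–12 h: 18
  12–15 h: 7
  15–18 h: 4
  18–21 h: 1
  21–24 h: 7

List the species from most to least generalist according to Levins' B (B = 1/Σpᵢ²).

population P2 > population P3 > population P4

Proportions for population P3 (n=173): 62/173=0.3584, 33/173=0.1908, 9/173=0.0520, 11/173=0.0636, 50/173=0.2890, 8/173=0.0462
Proportions for population P4 (n=161): 20/161=0.1242, 64/161=0.3975, 2/161=0.0124, 67/161=0.4161, 4/161=0.0248, 4/161=0.0248
Proportions for population P2 (n=53): 16/53=0.3019, 18/53=0.3396, 7/53=0.1321, 4/53=0.0755, 1/53=0.0189, 7/53=0.1321
Σp_P3ᵢ² = 0.3584² + 0.1908² + 0.0520² + 0.0636² + 0.2890² + 0.0462² = 0.128451 + 0.036405 + 0.002704 + 0.004045 + 0.083521 + 0.002134 = 0.257260
B_P3 = 1 / 0.257260 = 3.8871
Σp_P4ᵢ² = 0.1242² + 0.3975² + 0.0124² + 0.4161² + 0.0248² + 0.0248² = 0.015426 + 0.158006 + 0.000154 + 0.173139 + 0.000615 + 0.000615 = 0.347955
B_P4 = 1 / 0.347955 = 2.8739
Σp_P2ᵢ² = 0.3019² + 0.3396² + 0.1321² + 0.0755² + 0.0189² + 0.1321² = 0.091144 + 0.115328 + 0.017450 + 0.005700 + 0.000357 + 0.017450 = 0.247429
B_P2 = 1 / 0.247429 = 4.0416
Ranking by B (broadest → narrowest): population P2 (4.04) > population P3 (3.89) > population P4 (2.87)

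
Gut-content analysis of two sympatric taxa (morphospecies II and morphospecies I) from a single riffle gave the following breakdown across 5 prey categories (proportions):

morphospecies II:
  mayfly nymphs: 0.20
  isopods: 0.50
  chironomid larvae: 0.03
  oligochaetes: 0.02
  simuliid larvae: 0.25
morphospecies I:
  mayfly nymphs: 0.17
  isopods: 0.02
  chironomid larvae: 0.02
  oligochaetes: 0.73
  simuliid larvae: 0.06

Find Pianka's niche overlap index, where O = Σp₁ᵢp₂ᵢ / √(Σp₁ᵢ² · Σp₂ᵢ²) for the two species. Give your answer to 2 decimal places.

0.17

Σ p₁ᵢp₂ᵢ = 0.0340 + 0.0100 + 0.0006 + 0.0146 + 0.0150 = 0.0742
Σp_1ᵢ² = 0.20² + 0.50² + 0.03² + 0.02² + 0.25² = 0.0400 + 0.2500 + 0.0009 + 0.0004 + 0.0625 = 0.3538
Σp_2ᵢ² = 0.17² + 0.02² + 0.02² + 0.73² + 0.06² = 0.0289 + 0.0004 + 0.0004 + 0.5329 + 0.0036 = 0.5662
O = 0.0742 / √(0.3538 × 0.5662) = 0.0742 / 0.44757 = 0.1658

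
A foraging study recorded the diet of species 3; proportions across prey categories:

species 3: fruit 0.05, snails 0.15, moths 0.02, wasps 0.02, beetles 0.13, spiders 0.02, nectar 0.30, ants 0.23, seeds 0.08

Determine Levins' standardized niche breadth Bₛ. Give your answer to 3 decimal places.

0.525

Σpᵢ² = 0.05² + 0.15² + 0.02² + 0.02² + 0.13² + 0.02² + 0.30² + 0.23² + 0.08² = 0.0025 + 0.0225 + 0.0004 + 0.0004 + 0.0169 + 0.0004 + 0.0900 + 0.0529 + 0.0064 = 0.1924
B = 1 / 0.1924 = 5.19751
Bₛ = (B − 1)/(n − 1) = (5.19751 − 1)/(9 − 1) = 4.19751/8 = 0.52469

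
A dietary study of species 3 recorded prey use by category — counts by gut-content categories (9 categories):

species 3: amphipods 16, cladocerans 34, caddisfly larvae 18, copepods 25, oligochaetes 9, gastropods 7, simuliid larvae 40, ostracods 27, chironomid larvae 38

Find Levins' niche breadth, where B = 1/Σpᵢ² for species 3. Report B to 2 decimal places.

Proportions for species 3 (n=214): 16/214=0.0748, 34/214=0.1589, 18/214=0.0841, 25/214=0.1168, 9/214=0.0421, 7/214=0.0327, 40/214=0.1869, 27/214=0.1262, 38/214=0.1776
Σpᵢ² = 0.0748² + 0.1589² + 0.0841² + 0.1168² + 0.0421² + 0.0327² + 0.1869² + 0.1262² + 0.1776² = 0.005595 + 0.025249 + 0.007073 + 0.013642 + 0.001772 + 0.001069 + 0.034932 + 0.015926 + 0.031542 = 0.136800
B = 1 / 0.136800 = 7.3099

7.31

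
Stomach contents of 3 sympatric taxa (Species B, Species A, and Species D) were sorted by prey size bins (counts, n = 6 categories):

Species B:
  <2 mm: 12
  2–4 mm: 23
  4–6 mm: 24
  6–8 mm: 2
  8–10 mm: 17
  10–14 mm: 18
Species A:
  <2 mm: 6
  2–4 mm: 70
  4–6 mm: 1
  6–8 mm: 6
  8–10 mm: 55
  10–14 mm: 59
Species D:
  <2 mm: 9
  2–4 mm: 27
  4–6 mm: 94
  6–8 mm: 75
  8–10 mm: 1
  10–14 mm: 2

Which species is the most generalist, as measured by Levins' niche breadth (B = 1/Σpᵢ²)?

Proportions for Species B (n=96): 12/96=0.1250, 23/96=0.2396, 24/96=0.2500, 2/96=0.0208, 17/96=0.1771, 18/96=0.1875
Proportions for Species A (n=197): 6/197=0.0305, 70/197=0.3553, 1/197=0.0051, 6/197=0.0305, 55/197=0.2792, 59/197=0.2995
Proportions for Species D (n=208): 9/208=0.0433, 27/208=0.1298, 94/208=0.4519, 75/208=0.3606, 1/208=0.0048, 2/208=0.0096
Σp_Bᵢ² = 0.1250² + 0.2396² + 0.2500² + 0.0208² + 0.1771² + 0.1875² = 0.015625 + 0.057408 + 0.062500 + 0.000433 + 0.031364 + 0.035156 = 0.202486
B_B = 1 / 0.202486 = 4.9386
Σp_Aᵢ² = 0.0305² + 0.3553² + 0.0051² + 0.0305² + 0.2792² + 0.2995² = 0.000930 + 0.126238 + 0.000026 + 0.000930 + 0.077953 + 0.089700 = 0.295777
B_A = 1 / 0.295777 = 3.3809
Σp_Dᵢ² = 0.0433² + 0.1298² + 0.4519² + 0.3606² + 0.0048² + 0.0096² = 0.001875 + 0.016848 + 0.204214 + 0.130032 + 0.000023 + 0.000092 = 0.353084
B_D = 1 / 0.353084 = 2.8322
Highest B → broadest niche (most generalist): Species B (B = 4.94).

Species B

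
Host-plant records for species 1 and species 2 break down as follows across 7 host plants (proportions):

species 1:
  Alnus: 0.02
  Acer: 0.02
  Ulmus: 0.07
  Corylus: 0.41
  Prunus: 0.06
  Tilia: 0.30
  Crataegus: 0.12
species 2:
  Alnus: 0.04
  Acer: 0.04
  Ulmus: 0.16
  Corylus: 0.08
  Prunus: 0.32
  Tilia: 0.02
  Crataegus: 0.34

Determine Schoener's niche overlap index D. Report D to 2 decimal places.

0.39

Σ|p₁ᵢ − p₂ᵢ| = 0.02 + 0.02 + 0.09 + 0.33 + 0.26 + 0.28 + 0.22 = 1.22
D = 1 − ½ × 1.22 = 1 − 0.610 = 0.3900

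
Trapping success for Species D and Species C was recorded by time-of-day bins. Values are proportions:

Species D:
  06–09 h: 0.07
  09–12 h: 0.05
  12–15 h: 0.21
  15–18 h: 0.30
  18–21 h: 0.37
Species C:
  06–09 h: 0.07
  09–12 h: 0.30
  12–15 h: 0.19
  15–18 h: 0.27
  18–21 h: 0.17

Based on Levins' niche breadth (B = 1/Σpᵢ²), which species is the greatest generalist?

Species C

Σp_Dᵢ² = 0.07² + 0.05² + 0.21² + 0.30² + 0.37² = 0.0049 + 0.0025 + 0.0441 + 0.0900 + 0.1369 = 0.2784
B_D = 1 / 0.2784 = 3.5920
Σp_Cᵢ² = 0.07² + 0.30² + 0.19² + 0.27² + 0.17² = 0.0049 + 0.0900 + 0.0361 + 0.0729 + 0.0289 = 0.2328
B_C = 1 / 0.2328 = 4.2955
Highest B → broadest niche (most generalist): Species C (B = 4.30).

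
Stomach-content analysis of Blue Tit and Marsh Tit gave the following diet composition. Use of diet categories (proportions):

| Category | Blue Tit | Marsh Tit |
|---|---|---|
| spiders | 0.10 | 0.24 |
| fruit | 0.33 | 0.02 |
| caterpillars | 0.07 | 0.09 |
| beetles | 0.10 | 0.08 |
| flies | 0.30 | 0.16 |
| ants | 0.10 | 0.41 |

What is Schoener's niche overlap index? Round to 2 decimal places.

Σ|p₁ᵢ − p₂ᵢ| = 0.14 + 0.31 + 0.02 + 0.02 + 0.14 + 0.31 = 0.94
D = 1 − ½ × 0.94 = 1 − 0.470 = 0.5300

0.53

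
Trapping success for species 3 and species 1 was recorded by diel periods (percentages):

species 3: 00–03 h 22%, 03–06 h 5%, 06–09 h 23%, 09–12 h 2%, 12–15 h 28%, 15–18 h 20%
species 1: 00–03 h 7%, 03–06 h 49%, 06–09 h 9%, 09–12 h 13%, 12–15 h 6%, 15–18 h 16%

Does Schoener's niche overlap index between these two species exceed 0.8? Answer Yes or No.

No

Convert percentages to proportions (divide by 100).
Σ|p₁ᵢ − p₂ᵢ| = 0.15 + 0.44 + 0.14 + 0.11 + 0.22 + 0.04 = 1.10
D = 1 − ½ × 1.10 = 1 − 0.550 = 0.4500
D = 0.4500 < 0.8 → No.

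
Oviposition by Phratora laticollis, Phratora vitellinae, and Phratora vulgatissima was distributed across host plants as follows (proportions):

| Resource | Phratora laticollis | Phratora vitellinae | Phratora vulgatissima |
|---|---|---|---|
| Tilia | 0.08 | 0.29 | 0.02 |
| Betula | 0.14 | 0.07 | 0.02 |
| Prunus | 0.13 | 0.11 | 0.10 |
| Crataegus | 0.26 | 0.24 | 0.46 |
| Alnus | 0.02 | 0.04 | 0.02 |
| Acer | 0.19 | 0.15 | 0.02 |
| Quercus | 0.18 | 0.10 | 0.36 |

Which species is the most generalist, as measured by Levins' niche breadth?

Phratora laticollis

Σp_latiᵢ² = 0.08² + 0.14² + 0.13² + 0.26² + 0.02² + 0.19² + 0.18² = 0.0064 + 0.0196 + 0.0169 + 0.0676 + 0.0004 + 0.0361 + 0.0324 = 0.1794
B_lati = 1 / 0.1794 = 5.5741
Σp_viteᵢ² = 0.29² + 0.07² + 0.11² + 0.24² + 0.04² + 0.15² + 0.10² = 0.0841 + 0.0049 + 0.0121 + 0.0576 + 0.0016 + 0.0225 + 0.0100 = 0.1928
B_vite = 1 / 0.1928 = 5.1867
Σp_vulgᵢ² = 0.02² + 0.02² + 0.10² + 0.46² + 0.02² + 0.02² + 0.36² = 0.0004 + 0.0004 + 0.0100 + 0.2116 + 0.0004 + 0.0004 + 0.1296 = 0.3528
B_vulg = 1 / 0.3528 = 2.8345
Highest B → broadest niche (most generalist): Phratora laticollis (B = 5.57).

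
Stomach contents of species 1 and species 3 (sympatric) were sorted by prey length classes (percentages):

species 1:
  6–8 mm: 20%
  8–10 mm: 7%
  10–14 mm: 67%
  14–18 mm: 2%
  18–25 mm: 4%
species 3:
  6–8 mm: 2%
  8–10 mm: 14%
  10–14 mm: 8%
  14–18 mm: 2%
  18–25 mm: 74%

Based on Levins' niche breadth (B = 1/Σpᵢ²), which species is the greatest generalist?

Convert percentages to proportions (divide by 100).
Σp_1ᵢ² = 0.20² + 0.07² + 0.67² + 0.02² + 0.04² = 0.0400 + 0.0049 + 0.4489 + 0.0004 + 0.0016 = 0.4958
B_1 = 1 / 0.4958 = 2.0169
Σp_3ᵢ² = 0.02² + 0.14² + 0.08² + 0.02² + 0.74² = 0.0004 + 0.0196 + 0.0064 + 0.0004 + 0.5476 = 0.5744
B_3 = 1 / 0.5744 = 1.7409
Highest B → broadest niche (most generalist): species 1 (B = 2.02).

species 1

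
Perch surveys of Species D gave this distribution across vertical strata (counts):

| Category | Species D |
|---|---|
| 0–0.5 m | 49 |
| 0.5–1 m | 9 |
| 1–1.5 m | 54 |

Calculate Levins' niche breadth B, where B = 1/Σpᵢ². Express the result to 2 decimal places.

2.32

Proportions for Species D (n=112): 49/112=0.4375, 9/112=0.0804, 54/112=0.4821
Σpᵢ² = 0.4375² + 0.0804² + 0.4821² = 0.191406 + 0.006464 + 0.232420 = 0.430290
B = 1 / 0.430290 = 2.3240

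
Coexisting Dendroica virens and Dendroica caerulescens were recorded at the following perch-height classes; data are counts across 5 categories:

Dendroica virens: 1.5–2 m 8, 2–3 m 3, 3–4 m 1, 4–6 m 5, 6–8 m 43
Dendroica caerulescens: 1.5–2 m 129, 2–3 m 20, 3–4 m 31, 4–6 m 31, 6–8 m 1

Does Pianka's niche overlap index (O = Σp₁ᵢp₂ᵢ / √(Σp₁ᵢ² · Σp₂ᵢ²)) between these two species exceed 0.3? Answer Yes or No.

No

Proportions for Dendroica virens (n=60): 8/60=0.1333, 3/60=0.0500, 1/60=0.0167, 5/60=0.0833, 43/60=0.7167
Proportions for Dendroica caerulescens (n=212): 129/212=0.6085, 20/212=0.0943, 31/212=0.1462, 31/212=0.1462, 1/212=0.0047
Σ p₁ᵢp₂ᵢ = 0.081113 + 0.004715 + 0.002442 + 0.012178 + 0.003368 = 0.103816
Σp_1ᵢ² = 0.1333² + 0.0500² + 0.0167² + 0.0833² + 0.7167² = 0.017769 + 0.002500 + 0.000279 + 0.006939 + 0.513659 = 0.541146
Σp_2ᵢ² = 0.6085² + 0.0943² + 0.1462² + 0.1462² + 0.0047² = 0.370272 + 0.008892 + 0.021374 + 0.021374 + 0.000022 = 0.421934
O = 0.103816 / √(0.541146 × 0.421934) = 0.103816 / 0.4778367 = 0.2173
O = 0.2173 < 0.3 → No.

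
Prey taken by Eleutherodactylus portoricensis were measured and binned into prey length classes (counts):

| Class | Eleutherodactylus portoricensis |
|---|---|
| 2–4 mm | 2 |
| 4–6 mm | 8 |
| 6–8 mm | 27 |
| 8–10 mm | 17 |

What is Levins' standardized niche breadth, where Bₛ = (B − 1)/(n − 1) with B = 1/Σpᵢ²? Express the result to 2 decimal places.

Proportions for Eleutherodactylus portoricensis (n=54): 2/54=0.0370, 8/54=0.1481, 27/54=0.5000, 17/54=0.3148
Σpᵢ² = 0.0370² + 0.1481² + 0.5000² + 0.3148² = 0.001369 + 0.021934 + 0.250000 + 0.099099 = 0.372402
B = 1 / 0.372402 = 2.6853
Bₛ = (B − 1)/(n − 1) = (2.6853 − 1)/(4 − 1) = 1.6853/3 = 0.5618

0.56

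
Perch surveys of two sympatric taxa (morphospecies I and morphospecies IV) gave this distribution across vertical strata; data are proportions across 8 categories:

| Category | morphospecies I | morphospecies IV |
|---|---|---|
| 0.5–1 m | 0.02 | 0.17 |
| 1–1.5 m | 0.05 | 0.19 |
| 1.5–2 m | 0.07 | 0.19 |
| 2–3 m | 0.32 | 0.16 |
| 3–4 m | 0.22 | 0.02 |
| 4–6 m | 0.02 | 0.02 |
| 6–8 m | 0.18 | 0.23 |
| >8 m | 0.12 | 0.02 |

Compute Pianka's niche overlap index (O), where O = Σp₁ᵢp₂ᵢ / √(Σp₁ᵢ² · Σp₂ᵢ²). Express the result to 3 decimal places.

Σ p₁ᵢp₂ᵢ = 0.0034 + 0.0095 + 0.0133 + 0.0512 + 0.0044 + 0.0004 + 0.0414 + 0.0024 = 0.1260
Σp_1ᵢ² = 0.02² + 0.05² + 0.07² + 0.32² + 0.22² + 0.02² + 0.18² + 0.12² = 0.0004 + 0.0025 + 0.0049 + 0.1024 + 0.0484 + 0.0004 + 0.0324 + 0.0144 = 0.2058
Σp_2ᵢ² = 0.17² + 0.19² + 0.19² + 0.16² + 0.02² + 0.02² + 0.23² + 0.02² = 0.0289 + 0.0361 + 0.0361 + 0.0256 + 0.0004 + 0.0004 + 0.0529 + 0.0004 = 0.1808
O = 0.1260 / √(0.2058 × 0.1808) = 0.1260 / 0.192895 = 0.65321

0.653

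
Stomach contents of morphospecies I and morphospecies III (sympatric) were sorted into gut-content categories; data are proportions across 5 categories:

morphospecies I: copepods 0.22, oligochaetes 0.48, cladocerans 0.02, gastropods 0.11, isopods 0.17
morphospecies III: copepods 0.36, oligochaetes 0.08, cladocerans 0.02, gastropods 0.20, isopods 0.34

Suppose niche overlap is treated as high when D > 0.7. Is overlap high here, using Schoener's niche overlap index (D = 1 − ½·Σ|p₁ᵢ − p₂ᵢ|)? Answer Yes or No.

Σ|p₁ᵢ − p₂ᵢ| = 0.14 + 0.40 + 0.00 + 0.09 + 0.17 = 0.80
D = 1 − ½ × 0.80 = 1 − 0.400 = 0.6000
D = 0.6000 < 0.7 → No.

No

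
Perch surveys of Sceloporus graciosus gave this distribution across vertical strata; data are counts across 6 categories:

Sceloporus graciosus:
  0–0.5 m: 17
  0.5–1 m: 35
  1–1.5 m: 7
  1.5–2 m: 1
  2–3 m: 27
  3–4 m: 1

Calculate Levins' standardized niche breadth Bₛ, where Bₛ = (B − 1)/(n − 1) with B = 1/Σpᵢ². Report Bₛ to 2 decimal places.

0.48

Proportions for Sceloporus graciosus (n=88): 17/88=0.1932, 35/88=0.3977, 7/88=0.0795, 1/88=0.0114, 27/88=0.3068, 1/88=0.0114
Σpᵢ² = 0.1932² + 0.3977² + 0.0795² + 0.0114² + 0.3068² + 0.0114² = 0.037326 + 0.158165 + 0.006320 + 0.000130 + 0.094126 + 0.000130 = 0.296197
B = 1 / 0.296197 = 3.3761
Bₛ = (B − 1)/(n − 1) = (3.3761 − 1)/(6 − 1) = 2.3761/5 = 0.4752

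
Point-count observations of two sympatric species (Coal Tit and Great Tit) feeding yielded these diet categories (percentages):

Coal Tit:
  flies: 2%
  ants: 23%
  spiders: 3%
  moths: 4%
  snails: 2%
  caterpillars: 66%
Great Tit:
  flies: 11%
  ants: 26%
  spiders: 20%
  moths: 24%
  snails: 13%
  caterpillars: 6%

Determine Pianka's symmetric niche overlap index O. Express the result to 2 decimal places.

0.38

Convert percentages to proportions (divide by 100).
Σ p₁ᵢp₂ᵢ = 0.0022 + 0.0598 + 0.0060 + 0.0096 + 0.0026 + 0.0396 = 0.1198
Σp_1ᵢ² = 0.02² + 0.23² + 0.03² + 0.04² + 0.02² + 0.66² = 0.0004 + 0.0529 + 0.0009 + 0.0016 + 0.0004 + 0.4356 = 0.4918
Σp_2ᵢ² = 0.11² + 0.26² + 0.20² + 0.24² + 0.13² + 0.06² = 0.0121 + 0.0676 + 0.0400 + 0.0576 + 0.0169 + 0.0036 = 0.1978
O = 0.1198 / √(0.4918 × 0.1978) = 0.1198 / 0.31189 = 0.3841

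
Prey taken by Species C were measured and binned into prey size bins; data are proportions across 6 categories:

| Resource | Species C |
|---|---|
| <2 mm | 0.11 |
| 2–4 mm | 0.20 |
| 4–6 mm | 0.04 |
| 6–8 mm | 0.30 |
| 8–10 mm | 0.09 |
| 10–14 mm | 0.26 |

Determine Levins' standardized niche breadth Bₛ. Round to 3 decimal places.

0.712

Σpᵢ² = 0.11² + 0.20² + 0.04² + 0.30² + 0.09² + 0.26² = 0.0121 + 0.0400 + 0.0016 + 0.0900 + 0.0081 + 0.0676 = 0.2194
B = 1 / 0.2194 = 4.55789
Bₛ = (B − 1)/(n − 1) = (4.55789 − 1)/(6 − 1) = 3.55789/5 = 0.71158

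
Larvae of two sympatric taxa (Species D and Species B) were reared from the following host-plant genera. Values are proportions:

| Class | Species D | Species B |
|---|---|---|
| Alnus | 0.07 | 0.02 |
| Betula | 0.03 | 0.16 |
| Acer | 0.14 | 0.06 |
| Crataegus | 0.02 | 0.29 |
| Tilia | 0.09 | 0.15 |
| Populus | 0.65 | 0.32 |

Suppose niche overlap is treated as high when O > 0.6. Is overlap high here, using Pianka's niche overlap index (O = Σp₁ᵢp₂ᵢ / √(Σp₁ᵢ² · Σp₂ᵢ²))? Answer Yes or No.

Yes

Σ p₁ᵢp₂ᵢ = 0.0014 + 0.0048 + 0.0084 + 0.0058 + 0.0135 + 0.2080 = 0.2419
Σp_1ᵢ² = 0.07² + 0.03² + 0.14² + 0.02² + 0.09² + 0.65² = 0.0049 + 0.0009 + 0.0196 + 0.0004 + 0.0081 + 0.4225 = 0.4564
Σp_2ᵢ² = 0.02² + 0.16² + 0.06² + 0.29² + 0.15² + 0.32² = 0.0004 + 0.0256 + 0.0036 + 0.0841 + 0.0225 + 0.1024 = 0.2386
O = 0.2419 / √(0.4564 × 0.2386) = 0.2419 / 0.33000 = 0.7330
O = 0.7330 > 0.6 → Yes.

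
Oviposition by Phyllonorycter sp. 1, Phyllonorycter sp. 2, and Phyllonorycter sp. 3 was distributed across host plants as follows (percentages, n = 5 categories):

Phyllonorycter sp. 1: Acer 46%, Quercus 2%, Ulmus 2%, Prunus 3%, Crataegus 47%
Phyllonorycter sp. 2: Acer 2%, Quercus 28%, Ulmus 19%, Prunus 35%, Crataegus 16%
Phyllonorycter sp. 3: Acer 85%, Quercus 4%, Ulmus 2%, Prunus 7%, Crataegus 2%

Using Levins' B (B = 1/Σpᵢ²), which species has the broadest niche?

Phyllonorycter sp. 2

Convert percentages to proportions (divide by 100).
Σp_1ᵢ² = 0.46² + 0.02² + 0.02² + 0.03² + 0.47² = 0.2116 + 0.0004 + 0.0004 + 0.0009 + 0.2209 = 0.4342
B_1 = 1 / 0.4342 = 2.3031
Σp_2ᵢ² = 0.02² + 0.28² + 0.19² + 0.35² + 0.16² = 0.0004 + 0.0784 + 0.0361 + 0.1225 + 0.0256 = 0.2630
B_2 = 1 / 0.2630 = 3.8023
Σp_3ᵢ² = 0.85² + 0.04² + 0.02² + 0.07² + 0.02² = 0.7225 + 0.0016 + 0.0004 + 0.0049 + 0.0004 = 0.7298
B_3 = 1 / 0.7298 = 1.3702
Highest B → broadest niche (most generalist): Phyllonorycter sp. 2 (B = 3.80).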